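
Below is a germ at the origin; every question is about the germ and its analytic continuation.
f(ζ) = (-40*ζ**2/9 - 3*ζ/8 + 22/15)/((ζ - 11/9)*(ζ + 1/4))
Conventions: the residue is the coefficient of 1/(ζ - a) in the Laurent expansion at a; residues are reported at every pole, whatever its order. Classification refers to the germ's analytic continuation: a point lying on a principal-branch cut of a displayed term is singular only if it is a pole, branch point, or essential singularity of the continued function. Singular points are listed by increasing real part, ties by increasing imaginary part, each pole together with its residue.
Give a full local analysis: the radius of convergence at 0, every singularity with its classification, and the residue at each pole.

Radius of convergence at 0: 1/4.
At -1/4: a pole of order 1; residue -1847/2120.
At 11/9: a pole of order 1; residue -164197/42930.

Denominator factor (ζ - 11/9): pole of order 1 at 11/9, modulus 11/9.
Denominator factor (ζ + 1/4): pole of order 1 at -1/4, modulus 1/4.
The radius of convergence is the smallest modulus among the singular points: 1/4.
At the order-1 pole -1/4 set g(ζ) = (ζ - (-1/4))*f(ζ) = (-40*ζ**2/9 - 3*ζ/8 + 22/15)/(ζ - 11/9).
Simple pole: residue = g(a) at a = -1/4, which is -1847/2120.
At the order-1 pole 11/9 set g(ζ) = (ζ - (11/9))*f(ζ) = (-40*ζ**2/9 - 3*ζ/8 + 22/15)/(ζ + 1/4).
Simple pole: residue = g(a) at a = 11/9, which is -164197/42930.
List the singular points by increasing real part (a conjugate pair: the negative imaginary part first).


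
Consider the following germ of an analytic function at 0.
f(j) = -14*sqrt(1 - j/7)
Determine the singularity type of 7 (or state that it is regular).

The point is an algebraic (square-root) branch point.

The term (-14)*sqrt(1 - j/(7)) has argument 1 - 7/(7) = 0 at 7: a square-root (algebraic, two-sheeted) branch point; the remaining terms are analytic or single-valued there.


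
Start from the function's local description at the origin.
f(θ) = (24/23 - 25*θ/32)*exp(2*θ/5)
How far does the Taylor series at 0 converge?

The factor exp(2*θ/5) is entire and contributes no finite singular point.
The polynomial part has no poles.
No finite singular points: the Taylor series at 0 converges everywhere.

The radius of convergence is infinite.


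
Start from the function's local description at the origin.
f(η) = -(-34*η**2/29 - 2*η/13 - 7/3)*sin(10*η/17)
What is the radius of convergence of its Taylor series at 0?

The radius of convergence is infinite.

The factor -sin(10*η/17) is entire and contributes no finite singular point.
The polynomial part has no poles.
No finite singular points: the Taylor series at 0 converges everywhere.


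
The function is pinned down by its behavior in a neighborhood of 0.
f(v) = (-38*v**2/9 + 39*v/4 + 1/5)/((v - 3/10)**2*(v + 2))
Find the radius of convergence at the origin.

Denominator factor (v - 3/10)^2: pole of order 2 at 3/10, modulus 3/10.
Denominator factor (v + 2): pole of order 1 at -2, modulus 2.
The radius of convergence is the smallest modulus among the singular points: 3/10.

The radius of convergence is 3/10.


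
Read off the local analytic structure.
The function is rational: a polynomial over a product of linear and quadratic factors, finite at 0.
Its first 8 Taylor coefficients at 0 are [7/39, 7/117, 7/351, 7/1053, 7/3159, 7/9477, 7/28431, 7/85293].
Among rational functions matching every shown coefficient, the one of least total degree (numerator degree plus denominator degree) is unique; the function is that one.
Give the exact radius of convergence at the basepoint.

The radius of convergence is 3.

No rational of total degree below 1 reproduces all 8 coefficients; solving the [0/1] Pade equations on them gives f(j) = -7/(13*(j - 3)), whose expansion matches every shown term.
Denominator factor (j - 3): pole of order 1 at 3, modulus 3.
The radius of convergence is the smallest modulus among the singular points: 3.


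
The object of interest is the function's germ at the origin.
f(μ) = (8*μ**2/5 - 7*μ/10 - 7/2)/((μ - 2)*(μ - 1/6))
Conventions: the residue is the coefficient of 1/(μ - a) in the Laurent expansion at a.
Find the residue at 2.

The residue is 9/11.

At the order-1 pole 2 set g(μ) = (μ - (2))*f(μ) = (8*μ**2/5 - 7*μ/10 - 7/2)/(μ - 1/6).
Simple pole: residue = g(a) at a = 2, which is 9/11.


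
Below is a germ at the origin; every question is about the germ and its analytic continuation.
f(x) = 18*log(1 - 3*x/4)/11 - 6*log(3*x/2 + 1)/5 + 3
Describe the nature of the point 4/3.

The point is a logarithmic branch point.

The term (18/11)*log(1 - x/(4/3)) has argument 1 - 4/3/(4/3) = 0 at 4/3: a logarithmic (infinitely-sheeted) branch point; the remaining terms are analytic or single-valued there.


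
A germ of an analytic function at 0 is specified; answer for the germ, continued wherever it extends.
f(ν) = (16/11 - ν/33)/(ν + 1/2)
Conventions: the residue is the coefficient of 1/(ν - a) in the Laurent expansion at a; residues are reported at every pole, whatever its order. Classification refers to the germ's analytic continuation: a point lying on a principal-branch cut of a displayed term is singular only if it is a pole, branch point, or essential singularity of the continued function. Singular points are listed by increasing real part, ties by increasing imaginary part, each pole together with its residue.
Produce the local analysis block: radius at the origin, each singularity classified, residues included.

Denominator factor (ν + 1/2): pole of order 1 at -1/2, modulus 1/2.
The radius of convergence is the smallest modulus among the singular points: 1/2.
At the order-1 pole -1/2 set g(ν) = (ν - (-1/2))*f(ν) = 16/11 - ν/33.
Simple pole: residue = g(a) at a = -1/2, which is 97/66.

Radius of convergence at 0: 1/2.
At -1/2: a pole of order 1; residue 97/66.


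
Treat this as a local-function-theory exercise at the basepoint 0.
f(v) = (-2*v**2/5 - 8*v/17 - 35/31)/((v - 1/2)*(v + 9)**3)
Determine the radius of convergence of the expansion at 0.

The radius of convergence is 1/2.

Denominator factor (v + 9)^3: pole of order 3 at -9, modulus 9.
Denominator factor (v - 1/2): pole of order 1 at 1/2, modulus 1/2.
The radius of convergence is the smallest modulus among the singular points: 1/2.


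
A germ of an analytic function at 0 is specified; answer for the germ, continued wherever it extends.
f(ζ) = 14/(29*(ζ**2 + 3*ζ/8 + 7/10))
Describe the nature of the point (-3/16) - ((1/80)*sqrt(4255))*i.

The point is a pole of order 1.

The denominator factor ζ**2 + 3*ζ/8 + 7/10 vanishes at (-3/16) - ((1/80)*sqrt(4255))*i and appears to the power 1; the numerator there equals 14/29, nonzero, and no other factor vanishes.
Hence a pole whose order is the multiplicity, 1.


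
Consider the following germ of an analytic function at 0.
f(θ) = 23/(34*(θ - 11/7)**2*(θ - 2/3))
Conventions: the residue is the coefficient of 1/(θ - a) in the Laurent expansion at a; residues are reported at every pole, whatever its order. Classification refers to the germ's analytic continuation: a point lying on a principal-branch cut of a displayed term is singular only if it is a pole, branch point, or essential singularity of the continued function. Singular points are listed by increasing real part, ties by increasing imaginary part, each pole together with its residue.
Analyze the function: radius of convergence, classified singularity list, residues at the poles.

Radius of convergence at 0: 2/3.
At 2/3: a pole of order 1; residue 10143/12274.
At 11/7: a pole of order 2; residue -10143/12274.

Denominator factor (θ - 11/7)^2: pole of order 2 at 11/7, modulus 11/7.
Denominator factor (θ - 2/3): pole of order 1 at 2/3, modulus 2/3.
The radius of convergence is the smallest modulus among the singular points: 2/3.
At the order-1 pole 2/3 set g(θ) = (θ - (2/3))*f(θ) = 23/(34*(θ - 11/7)**2).
Simple pole: residue = g(a) at a = 2/3, which is 10143/12274.
At the order-2 pole 11/7 set g(θ) = (θ - (11/7))^2*f(θ) = 23/(34*(θ - 2/3)).
Order-2 pole: residue = g'(a); g'(11/7) = -10143/12274, so the residue is -10143/12274.
List the singular points by increasing real part (a conjugate pair: the negative imaginary part first).


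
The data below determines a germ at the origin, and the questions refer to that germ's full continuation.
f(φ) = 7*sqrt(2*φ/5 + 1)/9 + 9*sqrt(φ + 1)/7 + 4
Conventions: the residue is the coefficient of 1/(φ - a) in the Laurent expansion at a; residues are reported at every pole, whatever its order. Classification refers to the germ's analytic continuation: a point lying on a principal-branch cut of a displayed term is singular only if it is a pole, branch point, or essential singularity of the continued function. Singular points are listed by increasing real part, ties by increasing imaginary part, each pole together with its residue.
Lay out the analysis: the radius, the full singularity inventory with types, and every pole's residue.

Branch term (7/9)*sqrt(1 - φ/(-5/2)): its argument vanishes at φ = -5/2, a square-root branch point, modulus 5/2.
Branch term (9/7)*sqrt(1 - φ/(-1)): its argument vanishes at φ = -1, a square-root branch point, modulus 1.
The radius of convergence is the smallest modulus among the singular points: 1.
List the singular points by increasing real part (a conjugate pair: the negative imaginary part first).

Radius of convergence at 0: 1.
At -5/2: an algebraic (square-root) branch point.
At -1: an algebraic (square-root) branch point.


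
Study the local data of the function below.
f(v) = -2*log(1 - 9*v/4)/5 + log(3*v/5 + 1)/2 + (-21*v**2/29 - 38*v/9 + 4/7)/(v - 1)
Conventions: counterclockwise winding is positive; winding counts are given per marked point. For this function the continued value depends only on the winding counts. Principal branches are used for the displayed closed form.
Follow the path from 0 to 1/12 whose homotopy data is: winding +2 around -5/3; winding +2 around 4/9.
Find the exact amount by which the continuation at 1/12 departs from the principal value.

Continued minus principal equals (2/5)*pi*i.

The rational part is single-valued and drops out of the difference; each branch term changes only by its own monodromy.
(-2/5)*log(1 - v/(4/9)): each positive loop around 4/9 adds 2*pi*i to the log, so winding +2 contributes (-2/5)*(2)*2*pi*i = -(8/5)*pi*i.
(1/2)*log(1 - v/(-5/3)): each positive loop around -5/3 adds 2*pi*i to the log, so winding +2 contributes (1/2)*(2)*2*pi*i = (2)*pi*i.
Summing the contributions at v = 1/12 gives (2/5)*pi*i.


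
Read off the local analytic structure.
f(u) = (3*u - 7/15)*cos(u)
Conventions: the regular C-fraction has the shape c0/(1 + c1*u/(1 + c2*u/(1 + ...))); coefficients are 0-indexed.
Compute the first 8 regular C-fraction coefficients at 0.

The regular C-fraction coefficients are [-7/15, 45/7, -4099/630, 7/90, 525/8198, 365235/57386, -821979601/127832250, 28693/18261750].

Taylor coefficients (expand at 0): a_0 = -7/15, a_1 = 3, a_2 = 7/30, a_3 = -3/2, a_4 = -7/360, a_5 = 1/8, a_6 = 7/10800, a_7 = -1/240.
c0 = a_0 = -7/15. Peel one level at a time: if S = 1 + c*u/S' with S'(0) = 1, then c is the u-coefficient of S and S' = c*u/(S - 1).
S_1 = c0/f = 1 + (45/7)*u + (4099/98)*u^2 + ...; c1 = 45/7.
S_2 = c1*u/(S_1 - 1) = 1 + (-4099/630)*u + (4099/8100)*u^2 + ...; c2 = -4099/630.
S_3 = c2*u/(S_2 - 1) = 1 + (7/90)*u + (-245/49188)*u^2 + ...; c3 = 7/90.
S_4 = c3*u/(S_3 - 1) = 1 + (525/8198)*u + (-27392625/67207204)*u^2 + ...; c4 = 525/8198.
S_5 = c4*u/(S_4 - 1) = 1 + (365235/57386)*u + (821979601/20085100)*u^2 + ...; c5 = 365235/57386.
S_6 = c5*u/(S_5 - 1) = 1 + (-821979601/127832250)*u + (3369294384499/333491513062500)*u^2 + ...; c6 = -821979601/127832250.
S_7 = c6*u/(S_6 - 1) = 1 + (28693/18261750)*u + ...; c7 = 28693/18261750.


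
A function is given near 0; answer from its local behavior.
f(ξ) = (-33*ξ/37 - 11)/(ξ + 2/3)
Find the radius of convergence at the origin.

Denominator factor (ξ + 2/3): pole of order 1 at -2/3, modulus 2/3.
The radius of convergence is the smallest modulus among the singular points: 2/3.

The radius of convergence is 2/3.


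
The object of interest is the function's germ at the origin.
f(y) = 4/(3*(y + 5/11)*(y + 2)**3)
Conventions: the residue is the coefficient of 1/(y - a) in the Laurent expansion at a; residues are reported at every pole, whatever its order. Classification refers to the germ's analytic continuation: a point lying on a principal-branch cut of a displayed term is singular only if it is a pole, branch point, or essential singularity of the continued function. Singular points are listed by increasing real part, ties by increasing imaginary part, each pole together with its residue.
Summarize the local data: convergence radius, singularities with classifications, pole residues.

Radius of convergence at 0: 5/11.
At -2: a pole of order 3; residue -5324/14739.
At -5/11: a pole of order 1; residue 5324/14739.

Denominator factor (y + 5/11): pole of order 1 at -5/11, modulus 5/11.
Denominator factor (y + 2)^3: pole of order 3 at -2, modulus 2.
The radius of convergence is the smallest modulus among the singular points: 5/11.
At the order-3 pole -2 set g(y) = (y - (-2))^3*f(y) = 4/(3*(y + 5/11)).
Order-3 pole: residue = g''(a)/2; g''(-2) = -10648/14739, so the residue is -5324/14739.
At the order-1 pole -5/11 set g(y) = (y - (-5/11))*f(y) = 4/(3*(y + 2)**3).
Simple pole: residue = g(a) at a = -5/11, which is 5324/14739.
List the singular points by increasing real part (a conjugate pair: the negative imaginary part first).


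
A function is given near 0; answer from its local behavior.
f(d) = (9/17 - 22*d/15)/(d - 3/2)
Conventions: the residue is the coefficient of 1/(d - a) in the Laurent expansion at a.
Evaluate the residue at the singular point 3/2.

The residue is -142/85.

At the order-1 pole 3/2 set g(d) = (d - (3/2))*f(d) = 9/17 - 22*d/15.
Simple pole: residue = g(a) at a = 3/2, which is -142/85.


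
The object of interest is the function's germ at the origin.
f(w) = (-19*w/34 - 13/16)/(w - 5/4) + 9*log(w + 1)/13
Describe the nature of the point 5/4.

The denominator factor w - 5/4 vanishes at 5/4 and appears to the power 1; the numerator there equals -411/272, nonzero, and no other factor vanishes.
The branch terms are analytic at this point.
Hence a pole whose order is the multiplicity, 1.

The point is a pole of order 1.


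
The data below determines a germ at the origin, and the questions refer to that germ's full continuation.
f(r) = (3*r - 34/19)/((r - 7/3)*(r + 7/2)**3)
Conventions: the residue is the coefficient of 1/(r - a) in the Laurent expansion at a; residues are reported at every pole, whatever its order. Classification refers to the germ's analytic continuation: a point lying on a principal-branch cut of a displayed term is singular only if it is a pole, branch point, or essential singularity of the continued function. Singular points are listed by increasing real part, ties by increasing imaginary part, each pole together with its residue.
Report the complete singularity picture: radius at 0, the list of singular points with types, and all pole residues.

Radius of convergence at 0: 7/3.
At -7/2: a pole of order 3; residue -21384/814625.
At 7/3: a pole of order 1; residue 21384/814625.

Denominator factor (r - 7/3): pole of order 1 at 7/3, modulus 7/3.
Denominator factor (r + 7/2)^3: pole of order 3 at -7/2, modulus 7/2.
The radius of convergence is the smallest modulus among the singular points: 7/3.
At the order-3 pole -7/2 set g(r) = (r - (-7/2))^3*f(r) = (3*r - 34/19)/(r - 7/3).
Order-3 pole: residue = g''(a)/2; g''(-7/2) = -42768/814625, so the residue is -21384/814625.
At the order-1 pole 7/3 set g(r) = (r - (7/3))*f(r) = (3*r - 34/19)/(r + 7/2)**3.
Simple pole: residue = g(a) at a = 7/3, which is 21384/814625.
List the singular points by increasing real part (a conjugate pair: the negative imaginary part first).


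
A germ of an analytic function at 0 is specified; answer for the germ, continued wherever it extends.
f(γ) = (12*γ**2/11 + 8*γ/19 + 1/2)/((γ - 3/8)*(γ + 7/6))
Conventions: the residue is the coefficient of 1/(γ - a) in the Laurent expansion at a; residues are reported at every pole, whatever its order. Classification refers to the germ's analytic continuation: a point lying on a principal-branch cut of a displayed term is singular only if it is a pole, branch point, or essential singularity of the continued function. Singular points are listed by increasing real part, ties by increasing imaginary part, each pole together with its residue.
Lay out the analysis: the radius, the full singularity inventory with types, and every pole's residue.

Radius of convergence at 0: 3/8.
At -7/6: a pole of order 1; residue -7492/7733.
At 3/8: a pole of order 1; residue 8139/15466.

Denominator factor (γ - 3/8): pole of order 1 at 3/8, modulus 3/8.
Denominator factor (γ + 7/6): pole of order 1 at -7/6, modulus 7/6.
The radius of convergence is the smallest modulus among the singular points: 3/8.
At the order-1 pole -7/6 set g(γ) = (γ - (-7/6))*f(γ) = (12*γ**2/11 + 8*γ/19 + 1/2)/(γ - 3/8).
Simple pole: residue = g(a) at a = -7/6, which is -7492/7733.
At the order-1 pole 3/8 set g(γ) = (γ - (3/8))*f(γ) = (12*γ**2/11 + 8*γ/19 + 1/2)/(γ + 7/6).
Simple pole: residue = g(a) at a = 3/8, which is 8139/15466.
List the singular points by increasing real part (a conjugate pair: the negative imaginary part first).


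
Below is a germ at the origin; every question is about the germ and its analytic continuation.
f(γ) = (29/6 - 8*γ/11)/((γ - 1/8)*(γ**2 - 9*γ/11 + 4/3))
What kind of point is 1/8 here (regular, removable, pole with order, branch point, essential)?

The denominator factor γ - 1/8 vanishes at 1/8 and appears to the power 1; the numerator there equals 313/66, nonzero, and no other factor vanishes.
Hence a pole whose order is the multiplicity, 1.

The point is a pole of order 1.


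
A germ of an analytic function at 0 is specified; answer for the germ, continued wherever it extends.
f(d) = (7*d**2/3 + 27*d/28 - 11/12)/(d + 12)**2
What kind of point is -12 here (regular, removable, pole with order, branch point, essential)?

The point is a pole of order 2.

The denominator factor d + 12 vanishes at -12 and appears to the power 2; the numerator there equals 27175/84, nonzero, and no other factor vanishes.
Hence a pole whose order is the multiplicity, 2.


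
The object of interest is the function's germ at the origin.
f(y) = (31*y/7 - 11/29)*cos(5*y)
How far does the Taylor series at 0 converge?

The radius of convergence is infinite.

The factor cos(5*y) is entire and contributes no finite singular point.
The polynomial part has no poles.
No finite singular points: the Taylor series at 0 converges everywhere.


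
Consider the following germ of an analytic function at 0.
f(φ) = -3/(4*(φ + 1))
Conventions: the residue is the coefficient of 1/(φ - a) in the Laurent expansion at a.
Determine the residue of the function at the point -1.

The residue is -3/4.

At the order-1 pole -1 set g(φ) = (φ - (-1))*f(φ) = -3/4.
Simple pole: residue = g(a) at a = -1, which is -3/4.


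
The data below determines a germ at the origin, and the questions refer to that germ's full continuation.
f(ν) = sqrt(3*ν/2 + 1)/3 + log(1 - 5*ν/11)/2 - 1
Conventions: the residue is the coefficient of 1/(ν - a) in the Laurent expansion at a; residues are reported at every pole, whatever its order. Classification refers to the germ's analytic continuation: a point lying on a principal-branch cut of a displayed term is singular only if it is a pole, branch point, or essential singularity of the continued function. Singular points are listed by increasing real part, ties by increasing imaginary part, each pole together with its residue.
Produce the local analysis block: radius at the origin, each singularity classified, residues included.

Radius of convergence at 0: 2/3.
At -2/3: an algebraic (square-root) branch point.
At 11/5: a logarithmic branch point.

Branch term (1/3)*sqrt(1 - ν/(-2/3)): its argument vanishes at ν = -2/3, a square-root branch point, modulus 2/3.
Branch term (1/2)*log(1 - ν/(11/5)): its argument vanishes at ν = 11/5, a logarithmic branch point, modulus 11/5.
The radius of convergence is the smallest modulus among the singular points: 2/3.
List the singular points by increasing real part (a conjugate pair: the negative imaginary part first).


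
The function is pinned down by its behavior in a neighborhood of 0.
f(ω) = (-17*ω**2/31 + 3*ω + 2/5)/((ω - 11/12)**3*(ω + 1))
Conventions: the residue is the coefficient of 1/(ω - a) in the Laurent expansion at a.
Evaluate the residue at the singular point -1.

The residue is 843264/1885885.

At the order-1 pole -1 set g(ω) = (ω - (-1))*f(ω) = (-17*ω**2/31 + 3*ω + 2/5)/(ω - 11/12)**3.
Simple pole: residue = g(a) at a = -1, which is 843264/1885885.


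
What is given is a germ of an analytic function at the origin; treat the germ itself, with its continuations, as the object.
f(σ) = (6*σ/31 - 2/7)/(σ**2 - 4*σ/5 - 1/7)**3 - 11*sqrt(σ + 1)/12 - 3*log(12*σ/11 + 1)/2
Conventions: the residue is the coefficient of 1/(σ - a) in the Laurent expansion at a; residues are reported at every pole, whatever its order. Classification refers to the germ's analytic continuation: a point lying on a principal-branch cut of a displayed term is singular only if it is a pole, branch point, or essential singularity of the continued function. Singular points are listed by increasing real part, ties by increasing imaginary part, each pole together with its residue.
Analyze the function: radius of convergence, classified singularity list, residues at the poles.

Radius of convergence at 0: -2/5 + (1/35)*sqrt(371).
At -1: an algebraic (square-root) branch point.
At -11/12: a logarithmic branch point.
At 2/5 - (1/35)*sqrt(371): a pole of order 3; residue (1483125/36921496)*sqrt(371).
At 2/5 + (1/35)*sqrt(371): a pole of order 3; residue -(1483125/36921496)*sqrt(371).

Denominator factor (σ**2 - 4*σ/5 - 1/7)^3: discriminant 212/175, real irrational roots 2/5 + (1/35)*sqrt(371) and 2/5 - (1/35)*sqrt(371); poles of order 3, moduli 2/5 + (1/35)*sqrt(371) and -2/5 + (1/35)*sqrt(371).
Branch term (-11/12)*sqrt(1 - σ/(-1)): its argument vanishes at σ = -1, a square-root branch point, modulus 1.
Branch term (-3/2)*log(1 - σ/(-11/12)): its argument vanishes at σ = -11/12, a logarithmic branch point, modulus 11/12.
The radius of convergence is the smallest modulus among the singular points: -2/5 + (1/35)*sqrt(371).
The branch terms are analytic at 2/5 - (1/35)*sqrt(371) and contribute nothing to the residue; only the rational part matters.
The factor σ**2 - 4*σ/5 - 1/7 splits as (σ - a)(σ - a') with a = 2/5 - (1/35)*sqrt(371), a' = 2/5 + (1/35)*sqrt(371). At the order-3 pole a set g(σ) = (σ - a)^3*(rational part) = [6*σ/31 - 2/7] / (σ - a')^3.
Order-3 pole: residue = g''(a)/2; g''(2/5 - (1/35)*sqrt(371)) = (1483125/18460748)*sqrt(371), so the residue is (1483125/36921496)*sqrt(371).
The branch terms are analytic at 2/5 + (1/35)*sqrt(371) and contribute nothing to the residue; only the rational part matters.
The factor σ**2 - 4*σ/5 - 1/7 splits as (σ - a)(σ - a') with a = 2/5 + (1/35)*sqrt(371), a' = 2/5 - (1/35)*sqrt(371). At the order-3 pole a set g(σ) = (σ - a)^3*(rational part) = [6*σ/31 - 2/7] / (σ - a')^3.
Order-3 pole: residue = g''(a)/2; g''(2/5 + (1/35)*sqrt(371)) = -(1483125/18460748)*sqrt(371), so the residue is -(1483125/36921496)*sqrt(371).
List the singular points by increasing real part (a conjugate pair: the negative imaginary part first).


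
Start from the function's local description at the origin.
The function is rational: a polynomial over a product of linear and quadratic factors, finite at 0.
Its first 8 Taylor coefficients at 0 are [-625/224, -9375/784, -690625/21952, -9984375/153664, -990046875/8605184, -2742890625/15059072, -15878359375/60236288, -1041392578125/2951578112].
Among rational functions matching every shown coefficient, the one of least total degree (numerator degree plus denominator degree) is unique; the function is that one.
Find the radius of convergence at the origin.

No rational of total degree below 4 reproduces all 8 coefficients; solving the [0/4] Pade equations on them gives f(h) = -25/(14*(h**2 - 12*h/7 + 4/5)**2), whose expansion matches every shown term.
Denominator factor (h**2 - 12*h/7 + 4/5)^2: discriminant -64/245, complex-conjugate roots (6/7) + ((4/35)*sqrt(5))*i and (6/7) - ((4/35)*sqrt(5))*i; poles of order 2, moduli (2/5)*sqrt(5) and (2/5)*sqrt(5).
The radius of convergence is the smallest modulus among the singular points: (2/5)*sqrt(5).

The radius of convergence is (2/5)*sqrt(5).


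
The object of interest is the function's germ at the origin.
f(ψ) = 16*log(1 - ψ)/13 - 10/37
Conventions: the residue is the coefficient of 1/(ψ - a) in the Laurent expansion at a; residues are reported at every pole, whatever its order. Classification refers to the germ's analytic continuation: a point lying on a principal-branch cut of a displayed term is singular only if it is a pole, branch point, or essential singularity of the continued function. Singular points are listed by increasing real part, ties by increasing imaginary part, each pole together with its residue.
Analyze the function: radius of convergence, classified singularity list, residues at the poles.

Branch term (16/13)*log(1 - ψ/(1)): its argument vanishes at ψ = 1, a logarithmic branch point, modulus 1.
The radius of convergence is the smallest modulus among the singular points: 1.

Radius of convergence at 0: 1.
At 1: a logarithmic branch point.


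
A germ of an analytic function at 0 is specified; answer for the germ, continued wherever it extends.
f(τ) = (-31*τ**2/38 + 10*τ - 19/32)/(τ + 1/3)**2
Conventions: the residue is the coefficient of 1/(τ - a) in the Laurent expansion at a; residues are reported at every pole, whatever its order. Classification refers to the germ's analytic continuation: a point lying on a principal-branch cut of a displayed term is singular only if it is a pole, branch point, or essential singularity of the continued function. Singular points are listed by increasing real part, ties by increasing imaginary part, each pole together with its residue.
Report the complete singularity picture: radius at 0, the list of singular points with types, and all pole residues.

Denominator factor (τ + 1/3)^2: pole of order 2 at -1/3, modulus 1/3.
The radius of convergence is the smallest modulus among the singular points: 1/3.
At the order-2 pole -1/3 set g(τ) = (τ - (-1/3))^2*f(τ) = -31*τ**2/38 + 10*τ - 19/32.
Order-2 pole: residue = g'(a); g'(-1/3) = 601/57, so the residue is 601/57.

Radius of convergence at 0: 1/3.
At -1/3: a pole of order 2; residue 601/57.


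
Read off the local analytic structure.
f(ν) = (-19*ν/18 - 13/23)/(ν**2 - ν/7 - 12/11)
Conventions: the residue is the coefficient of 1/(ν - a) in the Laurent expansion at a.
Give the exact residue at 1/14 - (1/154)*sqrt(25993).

The residue is -19/36 + (3713/1956564)*sqrt(25993).

The factor ν**2 - ν/7 - 12/11 splits as (ν - a)(ν - a') with a = 1/14 - (1/154)*sqrt(25993), a' = 1/14 + (1/154)*sqrt(25993). At the order-1 pole a set g(ν) = (ν - a)*f(ν) = [-19*ν/18 - 13/23] / (ν - a').
Simple pole: residue = g(a) at a = 1/14 - (1/154)*sqrt(25993), which is -19/36 + (3713/1956564)*sqrt(25993).


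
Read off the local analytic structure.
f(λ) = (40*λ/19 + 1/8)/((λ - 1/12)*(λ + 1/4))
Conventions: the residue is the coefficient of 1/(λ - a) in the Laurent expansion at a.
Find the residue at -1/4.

The residue is 183/152.

At the order-1 pole -1/4 set g(λ) = (λ - (-1/4))*f(λ) = (40*λ/19 + 1/8)/(λ - 1/12).
Simple pole: residue = g(a) at a = -1/4, which is 183/152.


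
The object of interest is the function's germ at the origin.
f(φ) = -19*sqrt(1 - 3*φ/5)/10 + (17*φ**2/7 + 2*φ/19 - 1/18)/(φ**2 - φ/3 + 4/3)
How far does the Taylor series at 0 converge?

Denominator factor (φ**2 - φ/3 + 4/3): discriminant -47/9, complex-conjugate roots (1/6) + ((1/6)*sqrt(47))*i and (1/6) - ((1/6)*sqrt(47))*i; poles of order 1, moduli (2/3)*sqrt(3) and (2/3)*sqrt(3).
Branch term (-19/10)*sqrt(1 - φ/(5/3)): its argument vanishes at φ = 5/3, a square-root branch point, modulus 5/3.
The radius of convergence is the smallest modulus among the singular points: (2/3)*sqrt(3).

The radius of convergence is (2/3)*sqrt(3).


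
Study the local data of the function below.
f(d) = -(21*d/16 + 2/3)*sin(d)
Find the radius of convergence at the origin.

The factor -sin(d) is entire and contributes no finite singular point.
The polynomial part has no poles.
No finite singular points: the Taylor series at 0 converges everywhere.

The radius of convergence is infinite.


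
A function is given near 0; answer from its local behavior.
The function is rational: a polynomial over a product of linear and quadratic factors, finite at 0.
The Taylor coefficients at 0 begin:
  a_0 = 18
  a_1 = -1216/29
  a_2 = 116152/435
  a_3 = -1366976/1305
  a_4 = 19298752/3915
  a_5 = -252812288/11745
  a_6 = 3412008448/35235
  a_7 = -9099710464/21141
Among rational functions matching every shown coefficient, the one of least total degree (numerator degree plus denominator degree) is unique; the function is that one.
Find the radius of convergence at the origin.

The radius of convergence is -1/6 + (1/12)*sqrt(22).

No rational of total degree below 4 reproduces all 8 coefficients; solving the [2/2] Pade equations on them gives f(δ) = (-7*δ**2/5 - 22*δ/29 - 9/4)/(δ**2 - δ/3 - 1/8), whose expansion matches every shown term.
Denominator factor (δ**2 - δ/3 - 1/8): discriminant 11/18, real irrational roots 1/6 + (1/12)*sqrt(22) and 1/6 - (1/12)*sqrt(22); poles of order 1, moduli 1/6 + (1/12)*sqrt(22) and -1/6 + (1/12)*sqrt(22).
The radius of convergence is the smallest modulus among the singular points: -1/6 + (1/12)*sqrt(22).


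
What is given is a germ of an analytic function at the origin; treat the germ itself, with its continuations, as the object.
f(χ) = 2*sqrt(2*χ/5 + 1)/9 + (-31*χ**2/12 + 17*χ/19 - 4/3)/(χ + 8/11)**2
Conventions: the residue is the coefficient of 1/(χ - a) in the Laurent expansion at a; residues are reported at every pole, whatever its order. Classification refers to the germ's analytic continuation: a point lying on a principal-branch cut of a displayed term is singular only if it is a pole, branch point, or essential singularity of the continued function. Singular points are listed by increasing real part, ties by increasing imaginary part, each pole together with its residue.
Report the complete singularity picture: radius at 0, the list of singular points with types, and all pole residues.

Radius of convergence at 0: 8/11.
At -5/2: an algebraic (square-root) branch point.
At -8/11: a pole of order 2; residue 2917/627.

Denominator factor (χ + 8/11)^2: pole of order 2 at -8/11, modulus 8/11.
Branch term (2/9)*sqrt(1 - χ/(-5/2)): its argument vanishes at χ = -5/2, a square-root branch point, modulus 5/2.
The radius of convergence is the smallest modulus among the singular points: 8/11.
The branch term is analytic at -8/11 and contributes nothing to the residue; only the rational part matters.
At the order-2 pole -8/11 set g(χ) = (χ - (-8/11))^2*(rational part) = -31*χ**2/12 + 17*χ/19 - 4/3.
Order-2 pole: residue = g'(a); g'(-8/11) = 2917/627, so the residue is 2917/627.
List the singular points by increasing real part (a conjugate pair: the negative imaginary part first).


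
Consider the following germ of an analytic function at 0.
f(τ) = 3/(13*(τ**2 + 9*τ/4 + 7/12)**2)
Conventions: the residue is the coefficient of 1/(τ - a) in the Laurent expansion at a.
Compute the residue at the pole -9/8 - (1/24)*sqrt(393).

The residue is (1152/223093)*sqrt(393).

The factor τ**2 + 9*τ/4 + 7/12 splits as (τ - a)(τ - a') with a = -9/8 - (1/24)*sqrt(393), a' = -9/8 + (1/24)*sqrt(393). At the order-2 pole a set g(τ) = (τ - a)^2*f(τ) = [3/13] / (τ - a')^2.
Order-2 pole: residue = g'(a); g'(-9/8 - (1/24)*sqrt(393)) = (1152/223093)*sqrt(393), so the residue is (1152/223093)*sqrt(393).


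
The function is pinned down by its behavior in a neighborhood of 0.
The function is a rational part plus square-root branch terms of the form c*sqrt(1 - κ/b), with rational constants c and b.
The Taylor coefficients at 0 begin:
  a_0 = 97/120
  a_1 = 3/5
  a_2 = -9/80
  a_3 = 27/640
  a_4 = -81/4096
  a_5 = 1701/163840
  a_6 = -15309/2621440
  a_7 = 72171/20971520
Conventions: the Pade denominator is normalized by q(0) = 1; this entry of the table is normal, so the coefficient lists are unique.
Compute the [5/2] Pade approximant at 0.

Taylor coefficients needed (read off): a_0 = 97/120, a_1 = 3/5, a_2 = -9/80, a_3 = 27/640, a_4 = -81/4096, a_5 = 1701/163840, a_6 = -15309/2621440, a_7 = 72171/20971520.
Write the denominator as Q(κ) = 1 + q1*κ + q2*κ^2. Requiring Q*f - P = O(κ^8) with deg P <= 5 kills the coefficients of κ^6..κ^7 in Q*f:
  κ^6: a_6 + q1*a_5 + q2*a_4 = 0, i.e. -15309/2621440 + (1701/163840)*q1 + (-81/4096)*q2 = 0.
  κ^7: a_7 + q1*a_6 + q2*a_5 = 0, i.e. 72171/20971520 + (-15309/2621440)*q1 + (1701/163840)*q2 = 0.
Solving this linear system: q1 = 27/28, q2 = 27/128.
The numerator is Q*f truncated at degree 5: P0 = a_0 = 97/120; P1 = a_1 + q1*a_0 = 309/224; P2 = a_2 + q1*a_1 + q2*a_0 = 4563/7168; P3 = a_3 + q1*a_2 + q2*a_1 = 27/448; P4 = a_4 + q1*a_3 + q2*a_2 = -81/28672; P5 = a_5 + q1*a_4 + q2*a_3 = 243/1146880.

The Pade approximant has numerator coefficients [97/120, 309/224, 4563/7168, 27/448, -81/28672, 243/1146880]; denominator coefficients [1, 27/28, 27/128].


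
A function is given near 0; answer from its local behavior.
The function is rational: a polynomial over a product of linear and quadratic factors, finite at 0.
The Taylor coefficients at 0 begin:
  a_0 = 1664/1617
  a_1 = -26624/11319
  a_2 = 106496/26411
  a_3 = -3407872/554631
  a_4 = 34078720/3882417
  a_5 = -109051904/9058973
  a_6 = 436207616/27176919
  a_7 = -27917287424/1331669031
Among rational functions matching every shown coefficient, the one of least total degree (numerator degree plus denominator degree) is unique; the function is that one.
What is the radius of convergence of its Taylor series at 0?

The radius of convergence is 7/8.

No rational of total degree below 2 reproduces all 8 coefficients; solving the [0/2] Pade equations on them gives f(y) = 26/(33*(y + 7/8)**2), whose expansion matches every shown term.
Denominator factor (y + 7/8)^2: pole of order 2 at -7/8, modulus 7/8.
The radius of convergence is the smallest modulus among the singular points: 7/8.


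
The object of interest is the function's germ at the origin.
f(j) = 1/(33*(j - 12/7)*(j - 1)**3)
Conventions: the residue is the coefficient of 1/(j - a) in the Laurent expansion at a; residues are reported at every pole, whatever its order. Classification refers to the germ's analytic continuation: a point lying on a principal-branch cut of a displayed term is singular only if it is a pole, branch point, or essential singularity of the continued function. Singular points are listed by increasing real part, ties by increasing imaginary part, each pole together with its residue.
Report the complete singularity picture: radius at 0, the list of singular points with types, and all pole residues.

Denominator factor (j - 12/7): pole of order 1 at 12/7, modulus 12/7.
Denominator factor (j - 1)^3: pole of order 3 at 1, modulus 1.
The radius of convergence is the smallest modulus among the singular points: 1.
At the order-3 pole 1 set g(j) = (j - (1))^3*f(j) = 1/(33*(j - 12/7)).
Order-3 pole: residue = g''(a)/2; g''(1) = -686/4125, so the residue is -343/4125.
At the order-1 pole 12/7 set g(j) = (j - (12/7))*f(j) = 1/(33*(j - 1)**3).
Simple pole: residue = g(a) at a = 12/7, which is 343/4125.
List the singular points by increasing real part (a conjugate pair: the negative imaginary part first).

Radius of convergence at 0: 1.
At 1: a pole of order 3; residue -343/4125.
At 12/7: a pole of order 1; residue 343/4125.


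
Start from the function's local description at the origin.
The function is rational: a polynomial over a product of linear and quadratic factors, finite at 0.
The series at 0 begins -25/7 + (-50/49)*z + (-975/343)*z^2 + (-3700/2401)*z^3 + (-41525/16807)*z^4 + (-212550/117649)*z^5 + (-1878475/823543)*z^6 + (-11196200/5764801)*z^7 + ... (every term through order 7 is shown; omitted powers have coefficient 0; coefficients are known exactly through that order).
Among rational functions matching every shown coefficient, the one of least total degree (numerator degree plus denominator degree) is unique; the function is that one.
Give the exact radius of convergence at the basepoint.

No rational of total degree below 2 reproduces all 8 coefficients; solving the [0/2] Pade equations on them gives f(z) = 5/((z - 1)*(z + 7/5)), whose expansion matches every shown term.
Denominator factor (z - 1): pole of order 1 at 1, modulus 1.
Denominator factor (z + 7/5): pole of order 1 at -7/5, modulus 7/5.
The radius of convergence is the smallest modulus among the singular points: 1.

The radius of convergence is 1.


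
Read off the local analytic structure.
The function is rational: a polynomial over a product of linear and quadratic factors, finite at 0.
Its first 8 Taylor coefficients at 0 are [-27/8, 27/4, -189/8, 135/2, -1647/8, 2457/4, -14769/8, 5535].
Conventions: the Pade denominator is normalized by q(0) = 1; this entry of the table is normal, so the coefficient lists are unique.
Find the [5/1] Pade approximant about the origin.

The Pade approximant has numerator coefficients [-27/8, -4941/1456, -1215/364, -729/208, -2187/728, -6561/1456]; denominator coefficients [1, 547/182].

Taylor coefficients needed (read off): a_0 = -27/8, a_1 = 27/4, a_2 = -189/8, a_3 = 135/2, a_4 = -1647/8, a_5 = 2457/4, a_6 = -14769/8.
Write the denominator as Q(w) = 1 + q1*w. Requiring Q*f - P = O(w^7) with deg P <= 5 kills the coefficients of w^6..w^6 in Q*f:
  w^6: a_6 + q1*a_5 = 0, i.e. -14769/8 + (2457/4)*q1 = 0.
Solving this linear system: q1 = 547/182.
The numerator is Q*f truncated at degree 5: P0 = a_0 = -27/8; P1 = a_1 + q1*a_0 = -4941/1456; P2 = a_2 + q1*a_1 = -1215/364; P3 = a_3 + q1*a_2 = -729/208; P4 = a_4 + q1*a_3 = -2187/728; P5 = a_5 + q1*a_4 = -6561/1456.


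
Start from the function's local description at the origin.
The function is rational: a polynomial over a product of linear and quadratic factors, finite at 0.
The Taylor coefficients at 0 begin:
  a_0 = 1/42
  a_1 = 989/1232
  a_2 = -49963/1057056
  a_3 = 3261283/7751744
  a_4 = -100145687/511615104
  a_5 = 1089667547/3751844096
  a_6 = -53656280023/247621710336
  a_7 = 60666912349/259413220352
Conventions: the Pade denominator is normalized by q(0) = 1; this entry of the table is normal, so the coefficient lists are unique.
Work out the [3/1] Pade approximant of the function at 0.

Taylor coefficients needed (read off): a_0 = 1/42, a_1 = 989/1232, a_2 = -49963/1057056, a_3 = 3261283/7751744, a_4 = -100145687/511615104.
Write the denominator as Q(σ) = 1 + q1*σ. Requiring Q*f - P = O(σ^5) with deg P <= 3 kills the coefficients of σ^4..σ^4 in Q*f:
  σ^4: a_4 + q1*a_3 = 0, i.e. -100145687/511615104 + (3261283/7751744)*q1 = 0.
Solving this linear system: q1 = 100145687/215244678.
The numerator is Q*f truncated at degree 3: P0 = a_0 = 1/42; P1 = a_1 + q1*a_0 = 2675387521/3287373264; P2 = a_2 + q1*a_1 = 1549076605/4748428048; P3 = a_3 + q1*a_2 = 17039842655/42735852432.

The Pade approximant has numerator coefficients [1/42, 2675387521/3287373264, 1549076605/4748428048, 17039842655/42735852432]; denominator coefficients [1, 100145687/215244678].


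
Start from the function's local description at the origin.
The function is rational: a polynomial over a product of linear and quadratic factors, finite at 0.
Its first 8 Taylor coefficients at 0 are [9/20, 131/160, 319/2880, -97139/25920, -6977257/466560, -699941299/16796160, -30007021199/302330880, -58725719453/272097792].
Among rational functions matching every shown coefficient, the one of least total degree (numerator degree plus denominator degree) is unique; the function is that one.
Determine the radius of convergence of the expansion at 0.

No rational of total degree below 5 reproduces all 8 coefficients; solving the [1/4] Pade equations on them gives f(δ) = (3/10 - 15*δ/16)/((δ - 9/4)*(δ - 2/3)**3), whose expansion matches every shown term.
Denominator factor (δ - 9/4): pole of order 1 at 9/4, modulus 9/4.
Denominator factor (δ - 2/3)^3: pole of order 3 at 2/3, modulus 2/3.
The radius of convergence is the smallest modulus among the singular points: 2/3.

The radius of convergence is 2/3.
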